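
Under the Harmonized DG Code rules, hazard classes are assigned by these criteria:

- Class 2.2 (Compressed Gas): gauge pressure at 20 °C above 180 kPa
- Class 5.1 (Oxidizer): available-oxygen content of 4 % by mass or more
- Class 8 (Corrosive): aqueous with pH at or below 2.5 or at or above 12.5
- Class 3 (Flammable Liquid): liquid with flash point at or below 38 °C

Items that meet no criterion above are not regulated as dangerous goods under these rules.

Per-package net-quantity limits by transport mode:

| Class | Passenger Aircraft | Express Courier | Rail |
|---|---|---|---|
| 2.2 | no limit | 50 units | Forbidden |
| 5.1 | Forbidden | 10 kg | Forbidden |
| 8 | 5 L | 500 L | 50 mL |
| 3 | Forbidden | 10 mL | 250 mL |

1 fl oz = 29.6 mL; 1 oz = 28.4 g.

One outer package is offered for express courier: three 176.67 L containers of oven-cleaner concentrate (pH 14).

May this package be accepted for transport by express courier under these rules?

No

The oven-cleaner concentrate has pH 14, which is ≥ 12.5, so it is Class 8 (Corrosive).
Class 8 quantity: three 176.67 L containers = 530.01 L.
530.01 L exceeds the express courier limit of 500 L for Class 8.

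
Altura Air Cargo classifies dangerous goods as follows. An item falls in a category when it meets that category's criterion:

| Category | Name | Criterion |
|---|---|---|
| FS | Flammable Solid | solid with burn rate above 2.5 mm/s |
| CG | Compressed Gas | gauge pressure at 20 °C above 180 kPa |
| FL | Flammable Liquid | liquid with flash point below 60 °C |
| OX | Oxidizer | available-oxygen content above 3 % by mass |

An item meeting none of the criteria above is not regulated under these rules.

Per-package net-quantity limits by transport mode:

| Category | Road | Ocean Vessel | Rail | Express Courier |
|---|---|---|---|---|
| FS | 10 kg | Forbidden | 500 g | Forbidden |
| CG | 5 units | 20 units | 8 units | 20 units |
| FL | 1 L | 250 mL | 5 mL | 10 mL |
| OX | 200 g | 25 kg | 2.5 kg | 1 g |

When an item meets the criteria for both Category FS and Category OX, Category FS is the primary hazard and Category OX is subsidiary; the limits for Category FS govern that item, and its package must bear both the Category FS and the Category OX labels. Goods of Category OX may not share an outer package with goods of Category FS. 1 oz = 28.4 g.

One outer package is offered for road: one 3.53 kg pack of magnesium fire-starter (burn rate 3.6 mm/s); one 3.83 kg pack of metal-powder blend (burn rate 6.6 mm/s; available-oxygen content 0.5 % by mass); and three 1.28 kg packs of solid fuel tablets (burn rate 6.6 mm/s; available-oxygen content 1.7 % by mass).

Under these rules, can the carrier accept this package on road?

No

Burn rate 3.6 mm/s meets the Category FS criterion (Flammable Solid), so the magnesium fire-starter is Category FS.
Metal-powder blend: burn rate 6.6 mm/s > 2.5 mm/s → Category FS (Flammable Solid).
Burn rate 6.6 mm/s meets the Category FS criterion (Flammable Solid), so the solid fuel tablets are Category FS.
Total Category FS: 3.53 kg + 3.83 kg + (three 1.28 kg packs = 3.84 kg) = 11.2 kg.
11.2 kg > 10 kg (road limit, Category FS) — over the limit.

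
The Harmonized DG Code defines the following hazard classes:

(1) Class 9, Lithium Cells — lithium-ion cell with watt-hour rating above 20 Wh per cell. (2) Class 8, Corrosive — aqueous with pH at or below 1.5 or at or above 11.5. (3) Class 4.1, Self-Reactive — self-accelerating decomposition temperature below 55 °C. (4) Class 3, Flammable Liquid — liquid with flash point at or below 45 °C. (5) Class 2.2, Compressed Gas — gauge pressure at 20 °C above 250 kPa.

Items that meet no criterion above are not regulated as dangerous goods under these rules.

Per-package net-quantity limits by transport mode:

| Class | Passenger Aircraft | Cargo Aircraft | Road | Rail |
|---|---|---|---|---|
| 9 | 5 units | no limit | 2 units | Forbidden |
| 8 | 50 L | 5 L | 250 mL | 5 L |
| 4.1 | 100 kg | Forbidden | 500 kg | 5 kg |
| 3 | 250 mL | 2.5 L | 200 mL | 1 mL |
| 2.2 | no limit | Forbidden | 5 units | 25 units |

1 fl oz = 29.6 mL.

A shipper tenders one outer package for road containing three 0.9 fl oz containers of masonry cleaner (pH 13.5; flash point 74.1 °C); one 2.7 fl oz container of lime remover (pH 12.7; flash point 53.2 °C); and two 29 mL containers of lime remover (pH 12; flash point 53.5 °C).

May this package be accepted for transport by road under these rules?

The masonry cleaner has pH 13.5, which is ≥ 11.5, so it is Class 8 (Corrosive).
Lime remover: pH 12.7 ≥ 11.5 → Class 8 (Corrosive).
Lime remover: pH 12 ≥ 11.5 → Class 8 (Corrosive).
Class 8 net quantity: (three 0.9 fl oz containers = 79.92 mL) + (one 2.7 fl oz container = 79.92 mL) + (two 29 mL containers = 58 mL) = 217.84 mL.
217.84 mL ≤ 250 mL (road limit, Class 8) — within limit.

Yes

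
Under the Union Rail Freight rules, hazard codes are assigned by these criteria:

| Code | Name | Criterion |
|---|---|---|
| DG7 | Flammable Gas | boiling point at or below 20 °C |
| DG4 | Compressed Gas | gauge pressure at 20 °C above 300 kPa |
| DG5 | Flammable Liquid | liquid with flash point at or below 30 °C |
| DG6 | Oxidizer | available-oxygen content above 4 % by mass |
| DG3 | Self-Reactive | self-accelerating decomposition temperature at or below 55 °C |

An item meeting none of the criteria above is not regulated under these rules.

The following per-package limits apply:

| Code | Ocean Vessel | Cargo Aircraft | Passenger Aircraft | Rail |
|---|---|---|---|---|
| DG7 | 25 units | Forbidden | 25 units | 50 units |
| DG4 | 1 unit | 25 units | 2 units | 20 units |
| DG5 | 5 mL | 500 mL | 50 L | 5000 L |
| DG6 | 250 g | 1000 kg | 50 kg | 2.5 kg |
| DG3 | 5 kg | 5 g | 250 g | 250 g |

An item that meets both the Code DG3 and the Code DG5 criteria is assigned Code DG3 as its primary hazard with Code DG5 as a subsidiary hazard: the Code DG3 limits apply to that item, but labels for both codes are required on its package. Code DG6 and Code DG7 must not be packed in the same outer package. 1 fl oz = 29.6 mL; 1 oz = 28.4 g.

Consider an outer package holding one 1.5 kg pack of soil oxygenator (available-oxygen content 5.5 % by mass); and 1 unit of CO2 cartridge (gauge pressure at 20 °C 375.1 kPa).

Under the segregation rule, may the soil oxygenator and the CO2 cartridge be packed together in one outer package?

Soil oxygenator: available-oxygen content 5.5 % by mass > 4 % by mass → Code DG6 (Oxidizer).
Gauge pressure at 20 °C 375.1 kPa meets the Code DG4 criterion (Compressed Gas), so the CO2 cartridge is Code DG4.
No segregation rule bars Code DG6 with Code DG4.

Yes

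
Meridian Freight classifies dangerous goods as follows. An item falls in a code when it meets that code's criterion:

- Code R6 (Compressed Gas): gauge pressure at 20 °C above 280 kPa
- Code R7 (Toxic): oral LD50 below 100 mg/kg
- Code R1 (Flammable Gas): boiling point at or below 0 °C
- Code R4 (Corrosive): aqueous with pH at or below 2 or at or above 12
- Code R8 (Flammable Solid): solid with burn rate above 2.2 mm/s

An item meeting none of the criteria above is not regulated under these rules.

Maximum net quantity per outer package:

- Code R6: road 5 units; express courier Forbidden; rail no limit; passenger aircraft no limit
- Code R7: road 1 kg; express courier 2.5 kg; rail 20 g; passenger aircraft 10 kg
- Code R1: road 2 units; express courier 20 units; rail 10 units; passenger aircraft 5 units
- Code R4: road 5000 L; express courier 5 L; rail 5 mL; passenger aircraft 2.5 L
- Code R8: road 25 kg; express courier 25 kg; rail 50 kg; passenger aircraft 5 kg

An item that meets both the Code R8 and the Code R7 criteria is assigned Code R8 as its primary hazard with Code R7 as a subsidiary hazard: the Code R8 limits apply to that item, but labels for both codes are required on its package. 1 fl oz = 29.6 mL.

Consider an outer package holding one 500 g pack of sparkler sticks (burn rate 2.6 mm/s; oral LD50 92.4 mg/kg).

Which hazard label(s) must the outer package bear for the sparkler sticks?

With burn rate 2.6 mm/s (> 2.2 mm/s), the sparkler sticks fall in Code R8.
Oral LD50 92.4 mg/kg meets the Code R7 criterion (Toxic), so the sparkler sticks are Code R7.
By the precedence rule Code R8 is primary and Code R7 is subsidiary, and that rule requires both labels on the package.

Code R7 and R8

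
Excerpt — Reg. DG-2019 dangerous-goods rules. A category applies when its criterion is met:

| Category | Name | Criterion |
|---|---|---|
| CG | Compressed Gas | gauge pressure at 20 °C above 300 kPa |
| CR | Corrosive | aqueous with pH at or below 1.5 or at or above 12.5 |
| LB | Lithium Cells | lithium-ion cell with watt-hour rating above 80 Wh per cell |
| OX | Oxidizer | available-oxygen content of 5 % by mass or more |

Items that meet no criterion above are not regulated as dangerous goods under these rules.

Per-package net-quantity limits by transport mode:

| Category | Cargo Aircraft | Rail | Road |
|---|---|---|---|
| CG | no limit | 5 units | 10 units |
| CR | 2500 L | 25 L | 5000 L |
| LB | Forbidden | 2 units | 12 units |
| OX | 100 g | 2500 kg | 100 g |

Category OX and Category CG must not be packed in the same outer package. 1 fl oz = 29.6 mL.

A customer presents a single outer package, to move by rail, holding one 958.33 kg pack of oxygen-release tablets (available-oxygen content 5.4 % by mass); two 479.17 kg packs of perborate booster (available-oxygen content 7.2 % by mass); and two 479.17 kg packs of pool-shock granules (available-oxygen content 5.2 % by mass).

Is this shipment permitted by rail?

Available-oxygen content 5.4 % by mass meets the Category OX criterion (Oxidizer), so the oxygen-release tablets are Category OX.
Perborate booster: available-oxygen content 7.2 % by mass ≥ 5 % by mass → Category OX (Oxidizer).
Pool-shock granules: available-oxygen content 5.2 % by mass ≥ 5 % by mass → Category OX (Oxidizer).
Category OX net quantity: 958.33 kg + (two 479.17 kg packs = 958.34 kg) + (two 479.17 kg packs = 958.34 kg) = 2875.01 kg.
2875.01 kg exceeds the rail limit of 2500 kg for Category OX.

No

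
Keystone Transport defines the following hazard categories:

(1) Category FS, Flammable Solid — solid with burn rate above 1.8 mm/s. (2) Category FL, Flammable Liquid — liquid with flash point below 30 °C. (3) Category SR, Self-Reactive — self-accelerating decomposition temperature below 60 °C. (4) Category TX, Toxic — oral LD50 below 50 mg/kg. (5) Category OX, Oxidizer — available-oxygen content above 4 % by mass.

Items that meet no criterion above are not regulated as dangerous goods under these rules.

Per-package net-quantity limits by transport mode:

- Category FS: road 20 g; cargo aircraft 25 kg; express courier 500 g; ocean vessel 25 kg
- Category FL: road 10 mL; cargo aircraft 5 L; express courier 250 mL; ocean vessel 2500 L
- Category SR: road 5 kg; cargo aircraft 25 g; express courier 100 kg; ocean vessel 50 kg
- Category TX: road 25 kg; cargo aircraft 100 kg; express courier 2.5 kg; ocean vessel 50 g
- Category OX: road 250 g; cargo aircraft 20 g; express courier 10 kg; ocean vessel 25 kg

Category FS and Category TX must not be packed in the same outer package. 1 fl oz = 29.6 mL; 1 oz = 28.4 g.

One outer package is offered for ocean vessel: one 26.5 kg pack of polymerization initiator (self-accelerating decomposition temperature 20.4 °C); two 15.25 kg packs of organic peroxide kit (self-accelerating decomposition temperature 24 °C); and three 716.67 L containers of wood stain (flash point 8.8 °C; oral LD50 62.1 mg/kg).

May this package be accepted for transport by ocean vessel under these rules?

No

Polymerization initiator: self-accelerating decomposition temperature 20.4 °C < 60 °C → Category SR (Self-Reactive).
Self-accelerating decomposition temperature 24 °C meets the Category SR criterion (Self-Reactive), so the organic peroxide kit is Category SR.
The wood stain has flash point 8.8 °C, which is < 30 °C, so it is Category FL (Flammable Liquid).
Category SR net quantity: 26.5 kg + (two 15.25 kg packs = 30.5 kg) = 57 kg.
57 kg exceeds the ocean vessel limit of 50 kg for Category SR.
Category FL quantity: three 716.67 L containers = 2150.01 L.
2150.01 L is within the ocean vessel limit of 2500 L for Category FL.
The segregation rule (Category FS with Category TX) does not apply to Category SR with Category FL.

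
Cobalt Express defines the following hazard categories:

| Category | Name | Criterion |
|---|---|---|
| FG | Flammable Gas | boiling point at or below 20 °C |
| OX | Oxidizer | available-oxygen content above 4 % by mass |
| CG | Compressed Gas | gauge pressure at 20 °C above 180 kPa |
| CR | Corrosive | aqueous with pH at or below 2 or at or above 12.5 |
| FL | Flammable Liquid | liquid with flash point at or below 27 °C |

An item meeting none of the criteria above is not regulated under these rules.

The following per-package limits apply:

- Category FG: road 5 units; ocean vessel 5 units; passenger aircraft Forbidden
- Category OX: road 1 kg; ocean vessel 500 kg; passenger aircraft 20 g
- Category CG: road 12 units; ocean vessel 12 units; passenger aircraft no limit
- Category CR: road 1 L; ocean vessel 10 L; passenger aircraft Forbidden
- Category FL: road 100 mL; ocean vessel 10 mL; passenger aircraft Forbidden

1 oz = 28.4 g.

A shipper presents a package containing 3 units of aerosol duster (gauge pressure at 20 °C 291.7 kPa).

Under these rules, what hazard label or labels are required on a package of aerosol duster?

With gauge pressure at 20 °C 291.7 kPa (> 180 kPa), the aerosol duster falls in Category CG.
Only the Category CG label is required.

Category CG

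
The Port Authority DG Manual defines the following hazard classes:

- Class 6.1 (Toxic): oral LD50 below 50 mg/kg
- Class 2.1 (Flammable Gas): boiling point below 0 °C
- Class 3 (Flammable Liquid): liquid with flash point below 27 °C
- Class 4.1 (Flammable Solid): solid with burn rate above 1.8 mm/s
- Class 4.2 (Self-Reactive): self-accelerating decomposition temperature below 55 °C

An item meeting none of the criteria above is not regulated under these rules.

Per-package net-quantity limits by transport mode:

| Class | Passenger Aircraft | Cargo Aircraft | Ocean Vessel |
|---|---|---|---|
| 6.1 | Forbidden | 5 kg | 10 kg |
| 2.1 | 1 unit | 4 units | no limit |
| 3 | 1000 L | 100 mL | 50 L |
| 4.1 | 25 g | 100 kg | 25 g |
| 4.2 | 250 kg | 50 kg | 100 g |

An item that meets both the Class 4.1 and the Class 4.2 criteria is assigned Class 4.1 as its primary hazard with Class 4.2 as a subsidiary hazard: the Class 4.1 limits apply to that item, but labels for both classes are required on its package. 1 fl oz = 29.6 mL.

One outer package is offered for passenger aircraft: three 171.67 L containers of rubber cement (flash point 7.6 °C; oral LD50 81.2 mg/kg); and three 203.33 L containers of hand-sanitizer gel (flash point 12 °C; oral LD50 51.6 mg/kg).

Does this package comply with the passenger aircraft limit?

Flash point 7.6 °C meets the Class 3 criterion (Flammable Liquid), so the rubber cement is Class 3.
With flash point 12 °C (< 27 °C), the hand-sanitizer gel falls in Class 3.
Class 3 net quantity: (three 171.67 L containers = 515.01 L) + (three 203.33 L containers = 609.99 L) = 1125 L.
1125 L > 1000 L (passenger aircraft limit, Class 3) — over the limit.

No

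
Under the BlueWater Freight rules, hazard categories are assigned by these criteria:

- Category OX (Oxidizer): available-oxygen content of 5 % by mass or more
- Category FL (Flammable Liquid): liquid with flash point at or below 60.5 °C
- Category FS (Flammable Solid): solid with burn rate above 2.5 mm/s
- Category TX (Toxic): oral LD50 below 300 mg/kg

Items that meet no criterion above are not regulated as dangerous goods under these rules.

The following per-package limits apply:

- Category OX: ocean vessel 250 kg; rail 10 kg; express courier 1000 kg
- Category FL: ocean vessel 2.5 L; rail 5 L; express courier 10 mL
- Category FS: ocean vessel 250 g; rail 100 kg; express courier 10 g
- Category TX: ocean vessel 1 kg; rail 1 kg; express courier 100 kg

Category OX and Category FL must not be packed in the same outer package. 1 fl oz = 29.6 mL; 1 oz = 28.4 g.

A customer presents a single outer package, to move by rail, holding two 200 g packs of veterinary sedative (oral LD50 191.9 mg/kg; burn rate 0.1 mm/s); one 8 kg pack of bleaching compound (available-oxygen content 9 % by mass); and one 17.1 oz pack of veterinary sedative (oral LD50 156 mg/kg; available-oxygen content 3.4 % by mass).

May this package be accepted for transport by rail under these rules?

Veterinary sedative: oral LD50 191.9 mg/kg < 300 mg/kg → Category TX (Toxic).
The bleaching compound has available-oxygen content 9 % by mass, which is ≥ 5 % by mass, so it is Category OX (Oxidizer).
The veterinary sedative has oral LD50 156 mg/kg, which is < 300 mg/kg, so it is Category TX (Toxic).
Category OX quantity: 8 kg.
8 kg ≤ 10 kg (rail limit, Category OX) — within limit.
Total Category TX: (two 200 g packs = 400 g) + (one 17.1 oz pack = 485.64 g) = 885.64 g.
885.64 g ≤ 1 kg (rail limit, Category TX) — within limit.
The segregation rule (Category OX with Category FL) does not apply to Category OX with Category TX.
Every hazard category is within its rail limit and no segregation rule is violated.

Yes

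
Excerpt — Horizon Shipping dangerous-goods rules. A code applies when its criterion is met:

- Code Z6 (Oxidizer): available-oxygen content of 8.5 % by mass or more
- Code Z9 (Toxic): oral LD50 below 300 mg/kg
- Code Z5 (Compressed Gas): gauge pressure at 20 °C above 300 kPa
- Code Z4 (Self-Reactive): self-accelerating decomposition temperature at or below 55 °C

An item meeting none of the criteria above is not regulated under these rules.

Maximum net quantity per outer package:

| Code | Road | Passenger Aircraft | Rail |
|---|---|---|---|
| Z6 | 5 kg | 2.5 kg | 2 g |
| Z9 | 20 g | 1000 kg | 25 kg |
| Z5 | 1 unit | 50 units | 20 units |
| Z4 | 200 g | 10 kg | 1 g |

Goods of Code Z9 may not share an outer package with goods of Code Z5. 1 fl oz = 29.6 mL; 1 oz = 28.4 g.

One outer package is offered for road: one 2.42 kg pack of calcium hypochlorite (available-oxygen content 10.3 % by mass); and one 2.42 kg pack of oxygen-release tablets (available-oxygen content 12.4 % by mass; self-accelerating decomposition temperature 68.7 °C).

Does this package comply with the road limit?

Calcium hypochlorite: available-oxygen content 10.3 % by mass ≥ 8.5 % by mass → Code Z6 (Oxidizer).
With available-oxygen content 12.4 % by mass (≥ 8.5 % by mass), the oxygen-release tablets fall in Code Z6.
Code Z6 net quantity: 2.42 kg + 2.42 kg = 4.84 kg.
4.84 kg is within the road limit of 5 kg for Code Z6.

Yes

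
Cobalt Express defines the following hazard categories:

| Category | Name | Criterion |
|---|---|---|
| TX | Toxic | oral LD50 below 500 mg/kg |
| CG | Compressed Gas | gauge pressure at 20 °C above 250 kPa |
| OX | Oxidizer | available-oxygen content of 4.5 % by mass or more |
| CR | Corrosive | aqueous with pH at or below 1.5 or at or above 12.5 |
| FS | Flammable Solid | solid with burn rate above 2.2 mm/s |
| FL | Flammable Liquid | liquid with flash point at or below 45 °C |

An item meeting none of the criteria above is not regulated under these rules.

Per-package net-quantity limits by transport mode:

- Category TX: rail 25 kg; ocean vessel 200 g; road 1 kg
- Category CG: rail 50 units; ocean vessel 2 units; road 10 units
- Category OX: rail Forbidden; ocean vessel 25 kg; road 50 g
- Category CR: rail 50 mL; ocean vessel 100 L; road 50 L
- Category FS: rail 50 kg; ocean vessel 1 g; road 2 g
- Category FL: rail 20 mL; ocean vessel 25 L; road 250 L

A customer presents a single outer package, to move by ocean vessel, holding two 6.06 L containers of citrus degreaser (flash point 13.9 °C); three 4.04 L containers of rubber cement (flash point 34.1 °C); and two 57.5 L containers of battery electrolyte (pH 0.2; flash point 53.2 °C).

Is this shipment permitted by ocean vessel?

Flash point 13.9 °C meets the Category FL criterion (Flammable Liquid), so the citrus degreaser is Category FL.
With flash point 34.1 °C (≤ 45 °C), the rubber cement falls in Category FL.
Battery electrolyte: pH 0.2 ≤ 1.5 → Category CR (Corrosive).
Category CR quantity: two 57.5 L containers = 115 L.
115 L > 100 L (ocean vessel limit, Category CR) — over the limit.
Category FL net quantity: (two 6.06 L containers = 12.12 L) + (three 4.04 L containers = 12.12 L) = 24.24 L.
That is within the Category FL ocean vessel limit of 25 L.

No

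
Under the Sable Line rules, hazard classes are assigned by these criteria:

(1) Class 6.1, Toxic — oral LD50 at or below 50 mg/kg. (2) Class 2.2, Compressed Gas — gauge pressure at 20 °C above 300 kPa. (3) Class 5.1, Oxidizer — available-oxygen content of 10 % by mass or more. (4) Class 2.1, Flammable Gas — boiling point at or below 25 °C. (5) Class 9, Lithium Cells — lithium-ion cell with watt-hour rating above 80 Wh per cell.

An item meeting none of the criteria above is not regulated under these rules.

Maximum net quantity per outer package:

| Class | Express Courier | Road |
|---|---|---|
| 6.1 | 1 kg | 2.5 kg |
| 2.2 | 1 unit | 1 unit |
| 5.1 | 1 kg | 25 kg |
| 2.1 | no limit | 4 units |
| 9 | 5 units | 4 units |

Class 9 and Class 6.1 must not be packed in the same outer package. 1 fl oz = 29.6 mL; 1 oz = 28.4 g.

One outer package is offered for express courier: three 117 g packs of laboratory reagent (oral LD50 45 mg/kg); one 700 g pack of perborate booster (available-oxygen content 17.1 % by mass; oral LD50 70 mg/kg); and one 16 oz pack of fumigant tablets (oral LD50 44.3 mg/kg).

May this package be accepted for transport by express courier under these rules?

With oral LD50 45 mg/kg (≤ 50 mg/kg), the laboratory reagent falls in Class 6.1.
The perborate booster has available-oxygen content 17.1 % by mass, which is ≥ 10 % by mass, so it is Class 5.1 (Oxidizer).
The fumigant tablets have oral LD50 44.3 mg/kg, which is ≤ 50 mg/kg, so they are Class 6.1 (Toxic).
Total Class 6.1: (three 117 g packs = 351 g) + (one 16 oz pack = 454.4 g) = 805.4 g.
805.4 g is within the express courier limit of 1 kg for Class 6.1.
Class 5.1 quantity: 700 g.
700 g ≤ 1 kg (express courier limit, Class 5.1) — within limit.
The segregation rule (Class 9 with Class 6.1) does not apply to Class 6.1 with Class 5.1.
Every hazard class is within its express courier limit and no segregation rule is violated.

Yes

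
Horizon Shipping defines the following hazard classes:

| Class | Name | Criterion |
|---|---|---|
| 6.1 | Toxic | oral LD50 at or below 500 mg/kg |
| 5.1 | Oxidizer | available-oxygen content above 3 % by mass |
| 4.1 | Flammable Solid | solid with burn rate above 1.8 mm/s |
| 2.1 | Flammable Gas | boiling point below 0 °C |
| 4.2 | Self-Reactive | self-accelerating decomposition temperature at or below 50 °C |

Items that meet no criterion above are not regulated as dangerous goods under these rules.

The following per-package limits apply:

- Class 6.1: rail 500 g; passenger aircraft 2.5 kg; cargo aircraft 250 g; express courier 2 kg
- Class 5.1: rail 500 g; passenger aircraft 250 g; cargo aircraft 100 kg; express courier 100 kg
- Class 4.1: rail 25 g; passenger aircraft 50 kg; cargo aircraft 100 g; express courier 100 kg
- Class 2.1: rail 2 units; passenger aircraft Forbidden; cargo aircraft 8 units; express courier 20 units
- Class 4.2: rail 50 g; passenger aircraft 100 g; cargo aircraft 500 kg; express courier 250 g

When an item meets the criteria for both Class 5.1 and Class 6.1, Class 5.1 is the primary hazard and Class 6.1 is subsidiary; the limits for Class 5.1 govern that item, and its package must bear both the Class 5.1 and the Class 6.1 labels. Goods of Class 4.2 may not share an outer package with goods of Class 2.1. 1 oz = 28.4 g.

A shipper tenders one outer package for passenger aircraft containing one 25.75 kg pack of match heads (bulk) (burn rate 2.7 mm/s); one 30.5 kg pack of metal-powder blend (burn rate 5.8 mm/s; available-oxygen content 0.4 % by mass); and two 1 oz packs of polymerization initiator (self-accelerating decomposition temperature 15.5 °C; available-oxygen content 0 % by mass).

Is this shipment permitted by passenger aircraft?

No

The match heads (bulk) have burn rate 2.7 mm/s, which is > 1.8 mm/s, so they are Class 4.1 (Flammable Solid).
Burn rate 5.8 mm/s meets the Class 4.1 criterion (Flammable Solid), so the metal-powder blend is Class 4.1.
With self-accelerating decomposition temperature 15.5 °C (≤ 50 °C), the polymerization initiator falls in Class 4.2.
Total Class 4.1: 25.75 kg + 30.5 kg = 56.25 kg.
56.25 kg > 50 kg (passenger aircraft limit, Class 4.1) — over the limit.
Class 4.2 quantity: two 1 oz packs = 56.8 g.
56.8 g ≤ 100 g (passenger aircraft limit, Class 4.2) — within limit.
The segregation rule (Class 4.2 with Class 2.1) does not apply to Class 4.1 with Class 4.2.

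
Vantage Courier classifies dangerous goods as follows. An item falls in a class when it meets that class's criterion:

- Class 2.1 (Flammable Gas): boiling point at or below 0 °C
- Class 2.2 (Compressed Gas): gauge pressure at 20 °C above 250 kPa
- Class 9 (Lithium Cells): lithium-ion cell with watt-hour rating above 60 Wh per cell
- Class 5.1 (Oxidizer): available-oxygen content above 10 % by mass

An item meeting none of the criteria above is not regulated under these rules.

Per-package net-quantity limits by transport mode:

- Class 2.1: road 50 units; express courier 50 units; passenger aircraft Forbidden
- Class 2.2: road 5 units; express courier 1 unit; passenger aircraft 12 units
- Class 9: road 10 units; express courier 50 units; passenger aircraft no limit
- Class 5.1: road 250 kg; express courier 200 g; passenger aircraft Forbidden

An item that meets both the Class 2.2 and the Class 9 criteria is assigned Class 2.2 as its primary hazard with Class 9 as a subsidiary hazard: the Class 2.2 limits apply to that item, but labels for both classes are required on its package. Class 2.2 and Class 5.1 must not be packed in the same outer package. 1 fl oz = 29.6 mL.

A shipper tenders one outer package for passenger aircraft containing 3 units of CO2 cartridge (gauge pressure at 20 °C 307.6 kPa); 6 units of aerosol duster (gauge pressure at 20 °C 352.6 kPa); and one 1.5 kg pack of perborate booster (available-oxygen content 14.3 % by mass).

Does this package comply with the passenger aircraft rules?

No

With gauge pressure at 20 °C 307.6 kPa (> 250 kPa), the CO2 cartridge falls in Class 2.2.
The aerosol duster has gauge pressure at 20 °C 352.6 kPa, which is > 250 kPa, so it is Class 2.2 (Compressed Gas).
The perborate booster has available-oxygen content 14.3 % by mass, which is > 10 % by mass, so it is Class 5.1 (Oxidizer).
Class 2.2 net quantity: 3 units + 6 units = 9 units.
9 units ≤ 12 units (passenger aircraft limit, Class 2.2) — within limit.
Class 5.1 quantity: 1.5 kg.
By passenger aircraft, Class 5.1 is Forbidden regardless of quantity.
Class 2.2 and Class 5.1 may not share an outer package.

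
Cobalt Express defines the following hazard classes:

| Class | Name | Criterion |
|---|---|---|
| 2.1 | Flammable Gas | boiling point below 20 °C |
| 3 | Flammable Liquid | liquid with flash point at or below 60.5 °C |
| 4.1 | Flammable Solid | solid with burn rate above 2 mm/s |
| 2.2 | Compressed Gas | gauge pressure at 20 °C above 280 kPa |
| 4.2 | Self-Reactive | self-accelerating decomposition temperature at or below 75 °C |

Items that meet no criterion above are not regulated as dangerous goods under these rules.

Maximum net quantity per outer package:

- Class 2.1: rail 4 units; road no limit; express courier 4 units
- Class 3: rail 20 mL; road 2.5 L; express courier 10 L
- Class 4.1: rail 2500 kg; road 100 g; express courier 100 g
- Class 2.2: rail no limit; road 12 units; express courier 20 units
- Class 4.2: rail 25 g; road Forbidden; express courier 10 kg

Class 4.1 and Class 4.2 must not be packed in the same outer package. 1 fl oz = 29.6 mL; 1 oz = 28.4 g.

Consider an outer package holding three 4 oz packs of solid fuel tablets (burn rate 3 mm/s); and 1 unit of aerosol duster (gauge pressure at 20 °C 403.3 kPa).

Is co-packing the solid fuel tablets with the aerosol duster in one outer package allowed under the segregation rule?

Burn rate 3 mm/s meets the Class 4.1 criterion (Flammable Solid), so the solid fuel tablets are Class 4.1.
Aerosol duster: gauge pressure at 20 °C 403.3 kPa > 280 kPa → Class 2.2 (Compressed Gas).
No segregation rule bars Class 4.1 with Class 2.2.

Yes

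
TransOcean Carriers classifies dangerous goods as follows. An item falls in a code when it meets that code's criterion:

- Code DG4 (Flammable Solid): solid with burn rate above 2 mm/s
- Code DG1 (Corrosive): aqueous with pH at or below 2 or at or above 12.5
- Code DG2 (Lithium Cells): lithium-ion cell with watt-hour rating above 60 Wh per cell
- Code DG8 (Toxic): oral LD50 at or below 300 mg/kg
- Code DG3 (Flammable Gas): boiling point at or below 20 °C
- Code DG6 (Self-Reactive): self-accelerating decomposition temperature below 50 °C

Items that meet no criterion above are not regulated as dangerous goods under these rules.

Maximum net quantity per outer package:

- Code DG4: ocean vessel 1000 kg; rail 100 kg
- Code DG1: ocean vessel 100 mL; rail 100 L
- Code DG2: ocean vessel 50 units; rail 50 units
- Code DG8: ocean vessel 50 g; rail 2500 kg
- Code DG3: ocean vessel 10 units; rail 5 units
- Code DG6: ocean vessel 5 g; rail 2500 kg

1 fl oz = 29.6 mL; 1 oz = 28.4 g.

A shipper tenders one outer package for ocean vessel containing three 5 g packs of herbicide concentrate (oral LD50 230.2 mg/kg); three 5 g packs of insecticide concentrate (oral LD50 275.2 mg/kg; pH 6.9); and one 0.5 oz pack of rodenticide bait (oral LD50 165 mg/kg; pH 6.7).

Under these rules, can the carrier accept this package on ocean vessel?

Yes

With oral LD50 230.2 mg/kg (≤ 300 mg/kg), the herbicide concentrate falls in Code DG8.
The insecticide concentrate has oral LD50 275.2 mg/kg, which is ≤ 300 mg/kg, so it is Code DG8 (Toxic).
With oral LD50 165 mg/kg (≤ 300 mg/kg), the rodenticide bait falls in Code DG8.
Code DG8 net quantity: (three 5 g packs = 15 g) + (three 5 g packs = 15 g) + (one 0.5 oz pack = 14.2 g) = 44.2 g.
That is within the Code DG8 ocean vessel limit of 50 g.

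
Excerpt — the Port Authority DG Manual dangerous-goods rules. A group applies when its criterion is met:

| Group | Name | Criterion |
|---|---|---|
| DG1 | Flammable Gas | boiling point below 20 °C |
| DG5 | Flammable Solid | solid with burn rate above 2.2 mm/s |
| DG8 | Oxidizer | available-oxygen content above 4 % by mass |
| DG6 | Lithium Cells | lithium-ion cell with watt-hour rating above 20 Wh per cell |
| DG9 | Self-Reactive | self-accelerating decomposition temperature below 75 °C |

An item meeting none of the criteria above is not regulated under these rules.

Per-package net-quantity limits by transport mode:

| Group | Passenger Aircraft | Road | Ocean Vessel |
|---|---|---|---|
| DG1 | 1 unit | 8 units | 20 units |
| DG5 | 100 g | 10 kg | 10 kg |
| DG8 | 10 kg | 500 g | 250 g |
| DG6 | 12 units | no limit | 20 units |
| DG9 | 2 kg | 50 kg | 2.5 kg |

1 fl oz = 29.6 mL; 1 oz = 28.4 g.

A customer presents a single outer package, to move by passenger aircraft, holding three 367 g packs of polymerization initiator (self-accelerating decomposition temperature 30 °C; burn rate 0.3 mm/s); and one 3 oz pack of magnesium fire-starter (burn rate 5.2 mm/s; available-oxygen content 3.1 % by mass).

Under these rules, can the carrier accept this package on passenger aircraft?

Yes

Self-accelerating decomposition temperature 30 °C meets the Group DG9 criterion (Self-Reactive), so the polymerization initiator is Group DG9.
With burn rate 5.2 mm/s (> 2.2 mm/s), the magnesium fire-starter falls in Group DG5.
Group DG9 quantity: three 367 g packs = 1.101 kg.
That is within the Group DG9 passenger aircraft limit of 2 kg.
Group DG5 quantity: one 3 oz pack = 85.2 g.
That is within the Group DG5 passenger aircraft limit of 100 g.
Every hazard group is within its passenger aircraft limit and no segregation rule is violated.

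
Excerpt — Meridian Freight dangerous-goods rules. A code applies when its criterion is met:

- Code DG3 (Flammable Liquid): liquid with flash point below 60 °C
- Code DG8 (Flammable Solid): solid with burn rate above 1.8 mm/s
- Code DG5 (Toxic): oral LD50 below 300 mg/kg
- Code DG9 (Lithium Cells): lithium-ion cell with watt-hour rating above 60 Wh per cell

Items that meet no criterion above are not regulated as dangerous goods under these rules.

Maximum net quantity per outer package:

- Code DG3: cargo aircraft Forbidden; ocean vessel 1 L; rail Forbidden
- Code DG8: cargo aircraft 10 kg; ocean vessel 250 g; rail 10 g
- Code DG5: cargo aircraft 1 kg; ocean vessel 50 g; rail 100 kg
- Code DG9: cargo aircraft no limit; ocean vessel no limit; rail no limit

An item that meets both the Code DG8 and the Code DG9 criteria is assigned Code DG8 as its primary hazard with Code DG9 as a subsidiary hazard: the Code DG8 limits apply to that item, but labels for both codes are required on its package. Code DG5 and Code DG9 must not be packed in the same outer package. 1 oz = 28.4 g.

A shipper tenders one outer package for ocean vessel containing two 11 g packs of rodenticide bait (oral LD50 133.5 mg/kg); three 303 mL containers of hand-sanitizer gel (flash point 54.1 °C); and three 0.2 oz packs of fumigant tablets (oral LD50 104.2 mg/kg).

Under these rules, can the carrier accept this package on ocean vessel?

Oral LD50 133.5 mg/kg meets the Code DG5 criterion (Toxic), so the rodenticide bait is Code DG5.
The hand-sanitizer gel has flash point 54.1 °C, which is < 60 °C, so it is Code DG3 (Flammable Liquid).
Fumigant tablets: oral LD50 104.2 mg/kg < 300 mg/kg → Code DG5 (Toxic).
Total Code DG5: (two 11 g packs = 22 g) + (three 0.2 oz packs = 17.04 g) = 39.04 g.
That is within the Code DG5 ocean vessel limit of 50 g.
Code DG3 quantity: three 303 mL containers = 909 mL.
909 mL ≤ 1 L (ocean vessel limit, Code DG3) — within limit.
The segregation rule (Code DG5 with Code DG9) does not apply to Code DG5 with Code DG3.
Every hazard code is within its ocean vessel limit and no segregation rule is violated.

Yes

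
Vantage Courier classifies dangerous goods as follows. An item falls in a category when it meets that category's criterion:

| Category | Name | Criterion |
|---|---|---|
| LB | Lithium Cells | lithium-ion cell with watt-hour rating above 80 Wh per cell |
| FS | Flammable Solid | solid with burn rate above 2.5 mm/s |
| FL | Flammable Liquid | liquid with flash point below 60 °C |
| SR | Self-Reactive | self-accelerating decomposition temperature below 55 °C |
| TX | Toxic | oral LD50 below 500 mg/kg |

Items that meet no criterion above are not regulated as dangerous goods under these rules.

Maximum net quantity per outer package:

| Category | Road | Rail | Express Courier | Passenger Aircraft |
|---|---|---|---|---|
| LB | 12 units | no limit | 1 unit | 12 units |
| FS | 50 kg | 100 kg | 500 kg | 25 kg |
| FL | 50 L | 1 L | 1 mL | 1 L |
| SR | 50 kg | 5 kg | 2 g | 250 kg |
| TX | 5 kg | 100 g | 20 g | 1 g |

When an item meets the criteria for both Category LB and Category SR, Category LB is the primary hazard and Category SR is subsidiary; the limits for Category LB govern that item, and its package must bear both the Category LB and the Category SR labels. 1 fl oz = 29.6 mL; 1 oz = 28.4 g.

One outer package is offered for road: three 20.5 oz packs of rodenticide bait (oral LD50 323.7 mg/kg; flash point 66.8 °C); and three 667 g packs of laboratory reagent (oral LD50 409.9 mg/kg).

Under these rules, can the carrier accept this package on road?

Yes

Oral LD50 323.7 mg/kg meets the Category TX criterion (Toxic), so the rodenticide bait is Category TX.
Oral LD50 409.9 mg/kg meets the Category TX criterion (Toxic), so the laboratory reagent is Category TX.
Total Category TX: (three 20.5 oz packs = 1746.6 g) + (three 667 g packs = 2.001 kg) = 3747.6 g.
3747.6 g ≤ 5 kg (road limit, Category TX) — within limit.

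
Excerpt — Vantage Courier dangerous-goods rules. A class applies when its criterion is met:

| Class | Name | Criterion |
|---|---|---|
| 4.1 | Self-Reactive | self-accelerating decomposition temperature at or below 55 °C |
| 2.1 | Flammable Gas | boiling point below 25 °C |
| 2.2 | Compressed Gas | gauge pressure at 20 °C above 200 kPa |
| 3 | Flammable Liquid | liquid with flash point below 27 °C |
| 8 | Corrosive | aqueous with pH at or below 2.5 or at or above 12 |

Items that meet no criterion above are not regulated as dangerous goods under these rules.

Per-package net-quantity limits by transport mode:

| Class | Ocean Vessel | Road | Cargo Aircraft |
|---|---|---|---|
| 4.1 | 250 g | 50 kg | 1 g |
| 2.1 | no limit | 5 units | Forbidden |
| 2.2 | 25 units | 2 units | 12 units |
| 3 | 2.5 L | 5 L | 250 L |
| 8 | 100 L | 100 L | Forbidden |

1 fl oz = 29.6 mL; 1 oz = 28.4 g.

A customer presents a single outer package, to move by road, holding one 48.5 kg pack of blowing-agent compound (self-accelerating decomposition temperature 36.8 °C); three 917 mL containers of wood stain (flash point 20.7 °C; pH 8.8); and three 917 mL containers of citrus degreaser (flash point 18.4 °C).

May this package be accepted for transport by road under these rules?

Blowing-agent compound: self-accelerating decomposition temperature 36.8 °C ≤ 55 °C → Class 4.1 (Self-Reactive).
The wood stain has flash point 20.7 °C, which is < 27 °C, so it is Class 3 (Flammable Liquid).
With flash point 18.4 °C (< 27 °C), the citrus degreaser falls in Class 3.
Total Class 3: (three 917 mL containers = 2.751 L) + (three 917 mL containers = 2.751 L) = 5.502 L.
5.502 L > 5 L (road limit, Class 3) — over the limit.
Class 4.1 quantity: 48.5 kg.
48.5 kg is within the road limit of 50 kg for Class 4.1.

No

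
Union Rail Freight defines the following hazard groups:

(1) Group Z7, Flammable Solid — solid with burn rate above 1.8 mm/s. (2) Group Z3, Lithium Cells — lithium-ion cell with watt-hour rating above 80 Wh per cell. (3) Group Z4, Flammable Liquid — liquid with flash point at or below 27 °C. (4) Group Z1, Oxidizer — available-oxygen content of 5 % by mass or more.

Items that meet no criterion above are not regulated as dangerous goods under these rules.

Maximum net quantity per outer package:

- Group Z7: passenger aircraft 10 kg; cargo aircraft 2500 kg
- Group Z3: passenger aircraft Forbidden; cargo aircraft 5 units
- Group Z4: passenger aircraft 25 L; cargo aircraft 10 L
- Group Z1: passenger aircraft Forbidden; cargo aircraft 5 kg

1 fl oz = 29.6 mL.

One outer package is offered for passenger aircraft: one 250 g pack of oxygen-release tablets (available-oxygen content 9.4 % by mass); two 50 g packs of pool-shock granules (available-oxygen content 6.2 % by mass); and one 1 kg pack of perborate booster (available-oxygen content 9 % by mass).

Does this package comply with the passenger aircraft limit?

Available-oxygen content 9.4 % by mass meets the Group Z1 criterion (Oxidizer), so the oxygen-release tablets are Group Z1.
Available-oxygen content 6.2 % by mass meets the Group Z1 criterion (Oxidizer), so the pool-shock granules are Group Z1.
With available-oxygen content 9 % by mass (≥ 5 % by mass), the perborate booster falls in Group Z1.
Total Group Z1: 250 g + (two 50 g packs = 100 g) + 1 kg = 1.35 kg.
Group Z1 is Forbidden by passenger aircraft.

No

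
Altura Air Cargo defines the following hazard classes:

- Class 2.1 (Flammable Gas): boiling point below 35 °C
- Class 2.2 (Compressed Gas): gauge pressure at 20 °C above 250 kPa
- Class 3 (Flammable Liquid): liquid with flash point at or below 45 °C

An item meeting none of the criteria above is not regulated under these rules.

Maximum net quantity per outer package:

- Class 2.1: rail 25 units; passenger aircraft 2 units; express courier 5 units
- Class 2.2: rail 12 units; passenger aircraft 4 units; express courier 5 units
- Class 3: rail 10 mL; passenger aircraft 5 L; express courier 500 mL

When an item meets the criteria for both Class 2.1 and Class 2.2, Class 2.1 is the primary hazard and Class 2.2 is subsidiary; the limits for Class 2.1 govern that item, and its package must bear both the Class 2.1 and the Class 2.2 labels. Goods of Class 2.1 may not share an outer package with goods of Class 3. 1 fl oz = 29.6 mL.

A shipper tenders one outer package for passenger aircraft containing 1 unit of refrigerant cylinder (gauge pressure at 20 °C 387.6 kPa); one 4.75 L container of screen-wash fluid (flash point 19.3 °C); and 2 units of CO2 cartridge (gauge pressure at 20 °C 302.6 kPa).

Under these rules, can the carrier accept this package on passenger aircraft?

With gauge pressure at 20 °C 387.6 kPa (> 250 kPa), the refrigerant cylinder falls in Class 2.2.
The screen-wash fluid has flash point 19.3 °C, which is ≤ 45 °C, so it is Class 3 (Flammable Liquid).
The CO2 cartridge has gauge pressure at 20 °C 302.6 kPa, which is > 250 kPa, so it is Class 2.2 (Compressed Gas).
Class 3 quantity: 4.75 L.
4.75 L ≤ 5 L (passenger aircraft limit, Class 3) — within limit.
Total Class 2.2: 1 unit + 2 units = 3 units.
3 units is within the passenger aircraft limit of 4 units for Class 2.2.
The segregation rule (Class 2.1 with Class 3) does not apply to Class 3 with Class 2.2.
Every hazard class is within its passenger aircraft limit and no segregation rule is violated.

Yes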